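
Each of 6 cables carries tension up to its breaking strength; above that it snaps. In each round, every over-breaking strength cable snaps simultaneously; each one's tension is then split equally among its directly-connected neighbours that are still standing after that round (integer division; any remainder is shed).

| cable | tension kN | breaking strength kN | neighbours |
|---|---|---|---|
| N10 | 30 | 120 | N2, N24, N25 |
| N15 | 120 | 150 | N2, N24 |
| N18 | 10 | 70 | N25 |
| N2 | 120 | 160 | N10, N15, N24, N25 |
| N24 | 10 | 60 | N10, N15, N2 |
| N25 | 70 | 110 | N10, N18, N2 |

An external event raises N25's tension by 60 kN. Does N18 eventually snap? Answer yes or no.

Round 1 — N25 at 130 > 110. N25 snaps.
  N25 sheds 130 kN to N10, N18, N2: 43 each (1 lost).
    N10: 30+43 = 73 ≤ 120
    N18: 10+43 = 53 ≤ 70
    N2: 120+43 = 163 > 160
Round 2 — N2 snaps.
  N2 sheds 163 kN to N10, N15, N24: 54 each (1 lost).
    N10: 73+54 = 127 > 120
    N15: 120+54 = 174 > 150
    N24: 10+54 = 64 > 60
Round 3 — N10, N15, N24 snap.
  N10 sheds 127 kN: no online neighbours, lost.
  N15 sheds 174 kN: no online neighbours, lost.
  N24 sheds 64 kN: no online neighbours, lost.
No further breaks.

no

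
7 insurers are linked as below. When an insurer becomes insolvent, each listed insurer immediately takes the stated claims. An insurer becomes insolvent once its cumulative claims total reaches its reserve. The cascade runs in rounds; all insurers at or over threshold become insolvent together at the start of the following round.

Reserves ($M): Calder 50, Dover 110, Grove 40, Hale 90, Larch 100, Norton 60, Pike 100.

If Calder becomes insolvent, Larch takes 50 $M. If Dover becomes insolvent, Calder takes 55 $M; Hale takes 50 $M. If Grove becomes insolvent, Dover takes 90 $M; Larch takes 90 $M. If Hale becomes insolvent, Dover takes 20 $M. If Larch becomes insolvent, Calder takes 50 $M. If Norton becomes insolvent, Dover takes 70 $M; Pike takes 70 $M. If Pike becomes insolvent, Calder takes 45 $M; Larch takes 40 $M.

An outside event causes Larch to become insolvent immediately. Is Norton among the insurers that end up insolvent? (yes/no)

Round 1 — Larch becomes insolvent (initial).
  Calder: +50 → 50 ≥ 50
Round 2 — Calder becomes insolvent.
No further insolvencies.

no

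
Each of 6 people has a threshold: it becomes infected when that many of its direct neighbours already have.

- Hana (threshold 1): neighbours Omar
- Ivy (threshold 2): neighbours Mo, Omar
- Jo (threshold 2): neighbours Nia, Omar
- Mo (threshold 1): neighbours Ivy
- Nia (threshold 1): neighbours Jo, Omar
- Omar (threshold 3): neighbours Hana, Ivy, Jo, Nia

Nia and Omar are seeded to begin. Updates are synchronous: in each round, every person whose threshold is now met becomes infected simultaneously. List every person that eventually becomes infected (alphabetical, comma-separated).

Round 1 — Nia, Omar become infected (initial).
Round 2 — checking thresholds:
  Hana: 1 of 1 neighbours ≥ 1, becomes infected.
  Ivy: 1 of 2 neighbours < 2, below threshold.
  Jo: 2 of 2 neighbours ≥ 2, becomes infected.
Round 3 — no new infections; cascade stops.

Hana, Jo, Nia, Omar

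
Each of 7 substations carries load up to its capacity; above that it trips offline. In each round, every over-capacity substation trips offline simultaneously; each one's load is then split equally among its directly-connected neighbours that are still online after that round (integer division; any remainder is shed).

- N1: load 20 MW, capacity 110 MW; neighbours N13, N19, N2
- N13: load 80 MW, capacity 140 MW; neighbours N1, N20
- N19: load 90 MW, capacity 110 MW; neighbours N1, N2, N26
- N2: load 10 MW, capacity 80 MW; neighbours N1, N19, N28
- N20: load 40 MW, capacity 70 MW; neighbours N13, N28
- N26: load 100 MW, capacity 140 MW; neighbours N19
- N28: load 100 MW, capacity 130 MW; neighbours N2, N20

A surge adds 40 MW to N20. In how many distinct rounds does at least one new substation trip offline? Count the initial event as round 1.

6

Round 1 — N20 at 80 > 70. N20 trips offline.
  N20 sheds 80 MW to N13, N28: 40 each.
    N13: 80+40 = 120 ≤ 140
    N28: 100+40 = 140 > 130
Round 2 — N28 trips offline.
  N28 sheds 140 MW to N2: 140 each.
    N2: 10+140 = 150 > 80
Round 3 — N2 trips offline.
  N2 sheds 150 MW to N1, N19: 75 each.
    N1: 20+75 = 95 ≤ 110
    N19: 90+75 = 165 > 110
Round 4 — N19 trips offline.
  N19 sheds 165 MW to N1, N26: 82 each (1 lost).
    N1: 95+82 = 177 > 110
    N26: 100+82 = 182 > 140
Round 5 — N1, N26 trip offline.
  N1 sheds 177 MW to N13: 177 each.
    N13: 120+177 = 297 > 140
  N26 sheds 182 MW: no online neighbours, lost.
Round 6 — N13 trips offline.
  N13 sheds 297 MW: no online neighbours, lost.
No further trips.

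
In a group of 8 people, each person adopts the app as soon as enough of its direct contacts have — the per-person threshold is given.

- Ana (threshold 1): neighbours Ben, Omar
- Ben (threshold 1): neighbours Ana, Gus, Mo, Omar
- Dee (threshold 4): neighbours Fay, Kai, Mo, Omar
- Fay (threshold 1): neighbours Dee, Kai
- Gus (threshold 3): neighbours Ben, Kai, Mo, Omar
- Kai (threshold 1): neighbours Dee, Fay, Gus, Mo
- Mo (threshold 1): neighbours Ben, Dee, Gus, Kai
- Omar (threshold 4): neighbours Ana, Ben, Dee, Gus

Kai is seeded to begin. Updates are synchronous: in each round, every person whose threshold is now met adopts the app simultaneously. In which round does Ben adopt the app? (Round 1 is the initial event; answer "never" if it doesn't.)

Round 1 — Kai adopts the app (initial).
Round 2 — checking thresholds:
  Dee: 1 of 4 neighbours < 4, below threshold.
  Fay: 1 of 2 neighbours ≥ 1, adopts the app.
  Gus: 1 of 4 neighbours < 3, below threshold.
  Mo: 1 of 4 neighbours ≥ 1, adopts the app.
Round 3 — checking thresholds:
  Ben: 1 of 4 neighbours ≥ 1, adopts the app.
  Dee: 3 of 4 neighbours < 4, below threshold.
  Gus: 2 of 4 neighbours < 3, below threshold.
Round 4 — checking thresholds:
  Ana: 1 of 2 neighbours ≥ 1, adopts the app.
  Dee: 3 of 4 neighbours < 4, below threshold.
  Gus: 3 of 4 neighbours ≥ 3, adopts the app.
  Omar: 1 of 4 neighbours < 4, below threshold.
Round 5 — no new adoptions; cascade stops.

3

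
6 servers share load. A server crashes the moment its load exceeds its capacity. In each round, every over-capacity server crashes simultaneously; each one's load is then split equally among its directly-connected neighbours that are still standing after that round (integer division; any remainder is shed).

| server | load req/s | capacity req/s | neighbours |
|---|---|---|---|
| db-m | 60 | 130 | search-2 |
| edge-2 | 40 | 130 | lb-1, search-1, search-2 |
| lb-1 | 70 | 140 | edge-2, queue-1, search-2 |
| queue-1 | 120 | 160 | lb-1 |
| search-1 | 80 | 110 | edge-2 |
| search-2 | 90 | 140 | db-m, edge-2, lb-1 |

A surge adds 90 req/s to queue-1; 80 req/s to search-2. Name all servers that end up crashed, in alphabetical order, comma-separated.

edge-2, lb-1, queue-1, search-1, search-2

Round 1 — queue-1 at 210 > 160; search-2 at 170 > 140. queue-1, search-2 crash.
  queue-1 sheds 210 req/s to lb-1: 210 each.
    lb-1: 70+210 = 280 > 140
  search-2 sheds 170 req/s to db-m, edge-2, lb-1: 56 each (2 lost).
    db-m: 60+56 = 116 ≤ 130
    edge-2: 40+56 = 96 ≤ 130
    lb-1: 280+56 = 336 > 140
Round 2 — lb-1 crashes.
  lb-1 sheds 336 req/s to edge-2: 336 each.
    edge-2: 96+336 = 432 > 130
Round 3 — edge-2 crashes.
  edge-2 sheds 432 req/s to search-1: 432 each.
    search-1: 80+432 = 512 > 110
Round 4 — search-1 crashes.
  search-1 sheds 512 req/s: no online neighbours, lost.
No further crashes.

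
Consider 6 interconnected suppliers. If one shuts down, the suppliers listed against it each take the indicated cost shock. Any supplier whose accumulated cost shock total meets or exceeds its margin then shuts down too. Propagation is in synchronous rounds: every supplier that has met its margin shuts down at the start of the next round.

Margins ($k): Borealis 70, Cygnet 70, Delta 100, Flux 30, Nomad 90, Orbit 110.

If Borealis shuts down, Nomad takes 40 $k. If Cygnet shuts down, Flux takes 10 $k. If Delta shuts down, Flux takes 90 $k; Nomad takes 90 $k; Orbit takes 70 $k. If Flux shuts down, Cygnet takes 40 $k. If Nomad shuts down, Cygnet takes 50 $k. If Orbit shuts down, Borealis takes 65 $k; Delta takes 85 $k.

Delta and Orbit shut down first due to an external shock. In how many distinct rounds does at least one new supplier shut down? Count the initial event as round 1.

3

Round 1 — Delta, Orbit shut down (initial).
  Borealis: +65 → 65 < 70
  Flux: +90 → 90 ≥ 30
  Nomad: +90 → 90 ≥ 90
Round 2 — Flux, Nomad shut down.
  Cygnet: +40+50 → 90 ≥ 70
Round 3 — Cygnet shuts down.
No further shutdowns.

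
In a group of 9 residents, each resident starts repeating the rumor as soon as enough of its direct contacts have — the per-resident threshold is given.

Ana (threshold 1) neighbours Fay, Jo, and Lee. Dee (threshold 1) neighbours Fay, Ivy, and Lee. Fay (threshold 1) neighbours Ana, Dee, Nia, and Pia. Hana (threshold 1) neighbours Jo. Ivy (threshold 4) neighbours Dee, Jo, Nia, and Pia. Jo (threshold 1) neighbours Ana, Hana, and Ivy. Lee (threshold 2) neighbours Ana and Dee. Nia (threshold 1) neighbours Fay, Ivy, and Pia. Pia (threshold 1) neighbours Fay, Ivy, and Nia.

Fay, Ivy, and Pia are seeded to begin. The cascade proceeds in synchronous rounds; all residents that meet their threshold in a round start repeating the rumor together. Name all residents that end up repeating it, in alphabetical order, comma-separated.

Round 1 — Fay, Ivy, Pia start repeating the rumor (initial).
Round 2 — checking thresholds:
  Ana: 1 of 3 neighbours ≥ 1, starts repeating the rumor.
  Dee: 2 of 3 neighbours ≥ 1, starts repeating the rumor.
  Jo: 1 of 3 neighbours ≥ 1, starts repeating the rumor.
  Nia: 3 of 3 neighbours ≥ 1, starts repeating the rumor.
Round 3 — checking thresholds:
  Hana: 1 of 1 neighbours ≥ 1, starts repeating the rumor.
  Lee: 2 of 2 neighbours ≥ 2, starts repeating the rumor.
Round 4 — no new spreads; cascade stops.

Ana, Dee, Fay, Hana, Ivy, Jo, Lee, Nia, Pia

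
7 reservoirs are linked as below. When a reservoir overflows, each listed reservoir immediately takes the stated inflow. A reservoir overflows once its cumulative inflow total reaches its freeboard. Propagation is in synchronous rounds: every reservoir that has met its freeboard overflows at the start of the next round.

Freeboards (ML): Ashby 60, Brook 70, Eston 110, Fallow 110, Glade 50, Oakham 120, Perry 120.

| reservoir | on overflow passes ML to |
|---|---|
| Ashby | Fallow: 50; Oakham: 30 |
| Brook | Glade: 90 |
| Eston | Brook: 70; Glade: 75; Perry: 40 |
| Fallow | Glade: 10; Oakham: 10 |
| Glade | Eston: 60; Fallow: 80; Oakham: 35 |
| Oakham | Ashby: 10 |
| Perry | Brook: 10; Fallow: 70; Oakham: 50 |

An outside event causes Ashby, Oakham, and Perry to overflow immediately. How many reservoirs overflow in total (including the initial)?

4

Round 1 — Ashby, Oakham, Perry overflow (initial).
  Brook: +10 → 10 < 70
  Fallow: +50+70 → 120 ≥ 110
Round 2 — Fallow overflows.
  Glade: +10 → 10 < 50
No further overflows.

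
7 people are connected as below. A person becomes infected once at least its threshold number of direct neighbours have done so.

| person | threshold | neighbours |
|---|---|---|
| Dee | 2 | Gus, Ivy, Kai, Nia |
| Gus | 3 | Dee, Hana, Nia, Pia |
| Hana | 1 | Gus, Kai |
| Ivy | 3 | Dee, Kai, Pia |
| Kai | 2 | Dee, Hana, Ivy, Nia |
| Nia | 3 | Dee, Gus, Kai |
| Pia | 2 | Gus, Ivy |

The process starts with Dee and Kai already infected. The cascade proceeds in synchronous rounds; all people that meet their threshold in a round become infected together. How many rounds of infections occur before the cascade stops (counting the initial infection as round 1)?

Round 1 — Dee, Kai become infected (initial).
Round 2 — checking thresholds:
  Gus: 1 of 4 neighbours < 3, below threshold.
  Hana: 1 of 2 neighbours ≥ 1, becomes infected.
  Ivy: 2 of 3 neighbours < 3, below threshold.
  Nia: 2 of 3 neighbours < 3, below threshold.
Round 3 — no new infections; cascade stops.

2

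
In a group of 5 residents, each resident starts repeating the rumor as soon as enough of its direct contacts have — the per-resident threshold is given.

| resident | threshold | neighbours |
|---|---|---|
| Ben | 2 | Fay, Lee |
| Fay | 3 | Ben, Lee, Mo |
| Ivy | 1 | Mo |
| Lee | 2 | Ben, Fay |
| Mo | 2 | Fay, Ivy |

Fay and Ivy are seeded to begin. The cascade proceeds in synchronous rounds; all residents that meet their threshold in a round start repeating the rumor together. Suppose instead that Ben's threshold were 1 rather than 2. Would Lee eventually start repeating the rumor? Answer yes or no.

yes

With Ben's threshold at 1:
Round 1 — Fay, Ivy start repeating the rumor (initial).
Round 2 — checking thresholds:
  Ben: 1 of 2 neighbours ≥ 1, starts repeating the rumor.
  Lee: 1 of 2 neighbours < 2, holds.
  Mo: 2 of 2 neighbours ≥ 2, starts repeating the rumor.
Round 3 — checking thresholds:
  Lee: 2 of 2 neighbours ≥ 2, starts repeating the rumor.
Round 4 — no new spreads; cascade stops.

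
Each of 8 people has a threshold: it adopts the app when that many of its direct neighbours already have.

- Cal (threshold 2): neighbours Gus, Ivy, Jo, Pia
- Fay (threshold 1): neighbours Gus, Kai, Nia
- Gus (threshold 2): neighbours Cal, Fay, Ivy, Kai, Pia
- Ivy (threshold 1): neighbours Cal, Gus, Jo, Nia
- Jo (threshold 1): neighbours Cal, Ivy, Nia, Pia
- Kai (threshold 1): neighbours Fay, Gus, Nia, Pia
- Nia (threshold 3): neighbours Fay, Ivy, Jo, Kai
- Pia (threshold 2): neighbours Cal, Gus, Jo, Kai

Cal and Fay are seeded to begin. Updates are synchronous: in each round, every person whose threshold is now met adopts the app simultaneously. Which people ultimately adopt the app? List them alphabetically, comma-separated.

Cal, Fay, Gus, Ivy, Jo, Kai, Nia, Pia

Round 1 — Cal, Fay adopt the app (initial).
Round 2 — checking thresholds:
  Gus: 2 of 5 neighbours ≥ 2, adopts the app.
  Ivy: 1 of 4 neighbours ≥ 1, adopts the app.
  Jo: 1 of 4 neighbours ≥ 1, adopts the app.
  Kai: 1 of 4 neighbours ≥ 1, adopts the app.
  Nia: 1 of 4 neighbours < 3, not yet.
  Pia: 1 of 4 neighbours < 2, not yet.
Round 3 — checking thresholds:
  Nia: 4 of 4 neighbours ≥ 3, adopts the app.
  Pia: 4 of 4 neighbours ≥ 2, adopts the app.
Round 4 — no new adoptions; cascade stops.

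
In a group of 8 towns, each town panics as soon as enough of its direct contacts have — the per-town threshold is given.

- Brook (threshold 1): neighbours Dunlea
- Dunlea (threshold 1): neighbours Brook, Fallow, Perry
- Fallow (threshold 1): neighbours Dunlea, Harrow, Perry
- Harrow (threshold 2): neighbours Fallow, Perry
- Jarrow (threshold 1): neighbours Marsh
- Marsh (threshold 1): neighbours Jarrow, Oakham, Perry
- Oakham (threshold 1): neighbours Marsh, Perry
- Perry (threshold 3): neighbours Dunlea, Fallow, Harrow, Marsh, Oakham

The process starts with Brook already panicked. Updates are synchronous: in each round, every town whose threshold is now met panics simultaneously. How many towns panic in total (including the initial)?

3

Round 1 — Brook panics (initial).
Round 2 — checking thresholds:
  Dunlea: 1 of 3 neighbours ≥ 1, panics.
Round 3 — checking thresholds:
  Fallow: 1 of 3 neighbours ≥ 1, panics.
  Perry: 1 of 5 neighbours < 3, below threshold.
Round 4 — no new panics; cascade stops.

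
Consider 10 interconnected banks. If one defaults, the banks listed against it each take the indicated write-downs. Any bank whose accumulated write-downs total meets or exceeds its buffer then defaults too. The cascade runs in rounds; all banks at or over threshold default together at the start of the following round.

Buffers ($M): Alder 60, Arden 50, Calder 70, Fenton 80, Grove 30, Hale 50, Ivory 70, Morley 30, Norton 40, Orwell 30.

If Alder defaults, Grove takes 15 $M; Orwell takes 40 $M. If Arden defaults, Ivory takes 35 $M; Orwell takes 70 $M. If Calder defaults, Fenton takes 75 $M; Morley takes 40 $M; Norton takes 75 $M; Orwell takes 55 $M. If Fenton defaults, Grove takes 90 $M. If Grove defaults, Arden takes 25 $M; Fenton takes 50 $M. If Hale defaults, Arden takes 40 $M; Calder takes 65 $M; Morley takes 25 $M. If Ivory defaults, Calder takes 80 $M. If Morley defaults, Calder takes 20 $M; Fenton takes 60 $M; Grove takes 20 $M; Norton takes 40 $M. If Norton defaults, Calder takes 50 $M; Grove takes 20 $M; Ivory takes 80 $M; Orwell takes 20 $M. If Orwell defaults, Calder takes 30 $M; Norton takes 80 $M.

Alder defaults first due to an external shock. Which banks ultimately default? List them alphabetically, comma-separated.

Round 1 — Alder defaults (initial).
  Grove: +15 → 15 < 30
  Orwell: +40 → 40 ≥ 30
Round 2 — Orwell defaults.
  Calder: +30 → 30 < 70
  Norton: +80 → 80 ≥ 40
Round 3 — Norton defaults.
  Calder: +50 → 80 ≥ 70
  Grove: +20 → 35 ≥ 30
  Ivory: +80 → 80 ≥ 70
Round 4 — Calder, Grove, Ivory default.
  Arden: +25 → 25 < 50
  Fenton: +75+50 → 125 ≥ 80
  Morley: +40 → 40 ≥ 30
Round 5 — Fenton, Morley default.
No further defaults.

Alder, Calder, Fenton, Grove, Ivory, Morley, Norton, Orwell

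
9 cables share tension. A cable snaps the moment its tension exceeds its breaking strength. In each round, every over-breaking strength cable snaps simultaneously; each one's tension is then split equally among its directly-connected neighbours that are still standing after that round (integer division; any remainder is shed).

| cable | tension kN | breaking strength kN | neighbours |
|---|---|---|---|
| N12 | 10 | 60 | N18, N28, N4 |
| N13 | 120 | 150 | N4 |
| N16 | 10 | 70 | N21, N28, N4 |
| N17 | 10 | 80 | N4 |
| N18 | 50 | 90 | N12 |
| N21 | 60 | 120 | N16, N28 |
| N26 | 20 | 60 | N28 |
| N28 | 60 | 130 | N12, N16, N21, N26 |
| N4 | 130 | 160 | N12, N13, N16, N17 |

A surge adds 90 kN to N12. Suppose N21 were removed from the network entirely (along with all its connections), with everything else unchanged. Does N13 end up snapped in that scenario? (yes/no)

yes

With N21 removed:
Round 1 — N12 at 100 > 60. N12 snaps.
  N12 sheds 100 kN to N18, N28, N4: 33 each (1 lost).
    N18: 50+33 = 83 ≤ 90
    N28: 60+33 = 93 ≤ 130
    N4: 130+33 = 163 > 160
Round 2 — N4 snaps.
  N4 sheds 163 kN to N13, N16, N17: 54 each (1 lost).
    N13: 120+54 = 174 > 150
    N16: 10+54 = 64 ≤ 70
    N17: 10+54 = 64 ≤ 80
Round 3 — N13 snaps.
  N13 sheds 174 kN: no online neighbours, lost.
No further breaks.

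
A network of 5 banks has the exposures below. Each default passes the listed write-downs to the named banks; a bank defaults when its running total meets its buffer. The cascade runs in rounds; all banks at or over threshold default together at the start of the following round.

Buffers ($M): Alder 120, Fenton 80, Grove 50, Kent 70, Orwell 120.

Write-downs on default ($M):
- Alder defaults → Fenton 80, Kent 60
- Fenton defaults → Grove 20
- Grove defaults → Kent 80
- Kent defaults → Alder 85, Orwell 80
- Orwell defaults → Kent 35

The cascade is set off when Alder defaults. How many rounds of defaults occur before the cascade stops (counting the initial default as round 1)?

2

Round 1 — Alder defaults (initial).
  Fenton: +80 → 80 ≥ 80
  Kent: +60 → 60 < 70
Round 2 — Fenton defaults.
  Grove: +20 → 20 < 50
No further defaults.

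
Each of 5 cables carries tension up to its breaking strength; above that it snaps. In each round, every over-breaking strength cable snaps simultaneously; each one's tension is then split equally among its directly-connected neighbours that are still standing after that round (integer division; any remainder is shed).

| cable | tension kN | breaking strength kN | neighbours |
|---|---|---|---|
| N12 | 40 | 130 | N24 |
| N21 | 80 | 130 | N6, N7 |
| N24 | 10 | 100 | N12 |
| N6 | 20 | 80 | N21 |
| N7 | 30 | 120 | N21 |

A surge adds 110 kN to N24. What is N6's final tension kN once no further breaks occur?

20

Round 1 — N24 at 120 > 100. N24 snaps.
  N24 sheds 120 kN to N12: 120 each.
    N12: 40+120 = 160 > 130
Round 2 — N12 snaps.
  N12 sheds 160 kN: no online neighbours, lost.
No further breaks.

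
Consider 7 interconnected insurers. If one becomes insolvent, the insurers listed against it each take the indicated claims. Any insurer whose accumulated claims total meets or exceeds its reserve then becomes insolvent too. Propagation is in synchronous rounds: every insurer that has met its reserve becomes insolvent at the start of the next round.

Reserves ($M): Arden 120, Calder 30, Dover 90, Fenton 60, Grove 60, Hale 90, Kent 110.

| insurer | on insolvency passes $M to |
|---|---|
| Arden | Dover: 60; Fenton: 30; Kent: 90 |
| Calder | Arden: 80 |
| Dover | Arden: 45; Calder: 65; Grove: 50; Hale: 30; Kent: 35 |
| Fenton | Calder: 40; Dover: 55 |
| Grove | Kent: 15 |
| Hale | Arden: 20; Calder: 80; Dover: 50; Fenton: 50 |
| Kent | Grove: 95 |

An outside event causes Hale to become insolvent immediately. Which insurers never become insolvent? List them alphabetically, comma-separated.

Arden, Dover, Fenton, Grove, Kent

Round 1 — Hale becomes insolvent (initial).
  Arden: +20 → 20 < 120
  Calder: +80 → 80 ≥ 30
  Dover: +50 → 50 < 90
  Fenton: +50 → 50 < 60
Round 2 — Calder becomes insolvent.
  Arden: +80 → 100 < 120
No further insolvencies.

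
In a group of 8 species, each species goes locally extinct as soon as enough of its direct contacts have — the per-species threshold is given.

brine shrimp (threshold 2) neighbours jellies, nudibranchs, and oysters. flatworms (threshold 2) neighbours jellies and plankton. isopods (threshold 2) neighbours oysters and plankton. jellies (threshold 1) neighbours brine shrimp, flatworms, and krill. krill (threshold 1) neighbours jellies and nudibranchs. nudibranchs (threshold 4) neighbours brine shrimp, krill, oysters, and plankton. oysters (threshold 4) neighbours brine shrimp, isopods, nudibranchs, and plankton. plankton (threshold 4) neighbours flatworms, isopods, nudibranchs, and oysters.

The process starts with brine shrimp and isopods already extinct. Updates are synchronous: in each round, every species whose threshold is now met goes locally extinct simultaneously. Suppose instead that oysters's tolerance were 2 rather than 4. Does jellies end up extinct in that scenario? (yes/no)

yes

With oysters's tolerance at 2:
Round 1 — brine shrimp, isopods go locally extinct (initial).
Round 2 — checking thresholds:
  jellies: 1 of 3 neighbours ≥ 1, goes locally extinct.
  nudibranchs: 1 of 4 neighbours < 4, below threshold.
  oysters: 2 of 4 neighbours ≥ 2, goes locally extinct.
  plankton: 1 of 4 neighbours < 4, below threshold.
Round 3 — checking thresholds:
  flatworms: 1 of 2 neighbours < 2, below threshold.
  krill: 1 of 2 neighbours ≥ 1, goes locally extinct.
  nudibranchs: 2 of 4 neighbours < 4, below threshold.
  plankton: 2 of 4 neighbours < 4, below threshold.
Round 4 — no new extinctions; cascade stops.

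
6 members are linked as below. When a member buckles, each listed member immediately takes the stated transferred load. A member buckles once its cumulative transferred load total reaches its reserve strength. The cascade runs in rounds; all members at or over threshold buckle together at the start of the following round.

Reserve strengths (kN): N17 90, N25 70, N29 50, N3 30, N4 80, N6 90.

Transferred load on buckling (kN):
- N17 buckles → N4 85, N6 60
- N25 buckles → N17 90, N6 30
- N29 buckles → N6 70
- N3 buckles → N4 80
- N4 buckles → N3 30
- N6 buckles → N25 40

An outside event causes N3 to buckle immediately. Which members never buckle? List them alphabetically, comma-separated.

Round 1 — N3 buckles (initial).
  N4: +80 → 80 ≥ 80
Round 2 — N4 buckles.
No further bucklings.

N17, N25, N29, N6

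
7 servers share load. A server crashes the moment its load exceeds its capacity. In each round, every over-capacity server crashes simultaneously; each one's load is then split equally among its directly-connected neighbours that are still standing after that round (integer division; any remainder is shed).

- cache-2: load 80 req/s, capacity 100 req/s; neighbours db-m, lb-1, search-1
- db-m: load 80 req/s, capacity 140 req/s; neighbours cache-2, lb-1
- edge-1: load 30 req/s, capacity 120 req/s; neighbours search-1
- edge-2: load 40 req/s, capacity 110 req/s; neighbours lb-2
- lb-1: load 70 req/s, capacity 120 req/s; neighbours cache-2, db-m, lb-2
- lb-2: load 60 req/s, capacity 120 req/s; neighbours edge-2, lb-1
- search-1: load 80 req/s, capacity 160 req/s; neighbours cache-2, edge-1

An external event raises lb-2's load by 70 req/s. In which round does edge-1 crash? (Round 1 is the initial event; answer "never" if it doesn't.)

5

Round 1 — lb-2 at 130 > 120. lb-2 crashes.
  lb-2 sheds 130 req/s to edge-2, lb-1: 65 each.
    edge-2: 40+65 = 105 ≤ 110
    lb-1: 70+65 = 135 > 120
Round 2 — lb-1 crashes.
  lb-1 sheds 135 req/s to cache-2, db-m: 67 each (1 lost).
    cache-2: 80+67 = 147 > 100
    db-m: 80+67 = 147 > 140
Round 3 — cache-2, db-m crash.
  cache-2 sheds 147 req/s to search-1: 147 each.
    search-1: 80+147 = 227 > 160
  db-m sheds 147 req/s: no online neighbours, lost.
Round 4 — search-1 crashes.
  search-1 sheds 227 req/s to edge-1: 227 each.
    edge-1: 30+227 = 257 > 120
Round 5 — edge-1 crashes.
  edge-1 sheds 257 req/s: no online neighbours, lost.
No further crashes.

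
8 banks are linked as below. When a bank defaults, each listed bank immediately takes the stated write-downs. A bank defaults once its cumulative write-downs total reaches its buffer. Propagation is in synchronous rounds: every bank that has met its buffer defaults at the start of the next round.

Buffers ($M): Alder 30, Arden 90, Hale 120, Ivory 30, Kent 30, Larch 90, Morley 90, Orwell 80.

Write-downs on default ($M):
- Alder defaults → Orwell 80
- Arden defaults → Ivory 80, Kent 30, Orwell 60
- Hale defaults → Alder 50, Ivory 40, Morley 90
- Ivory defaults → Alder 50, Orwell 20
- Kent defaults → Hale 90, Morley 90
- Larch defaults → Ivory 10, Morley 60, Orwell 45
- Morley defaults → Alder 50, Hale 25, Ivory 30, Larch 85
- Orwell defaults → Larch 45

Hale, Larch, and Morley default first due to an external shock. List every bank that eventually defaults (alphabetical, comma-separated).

Alder, Hale, Ivory, Larch, Morley, Orwell

Round 1 — Hale, Larch, Morley default (initial).
  Alder: +50+50 → 100 ≥ 30
  Ivory: +40+10+30 → 80 ≥ 30
  Orwell: +45 → 45 < 80
Round 2 — Alder, Ivory default.
  Orwell: +80+20 → 145 ≥ 80
Round 3 — Orwell defaults.
No further defaults.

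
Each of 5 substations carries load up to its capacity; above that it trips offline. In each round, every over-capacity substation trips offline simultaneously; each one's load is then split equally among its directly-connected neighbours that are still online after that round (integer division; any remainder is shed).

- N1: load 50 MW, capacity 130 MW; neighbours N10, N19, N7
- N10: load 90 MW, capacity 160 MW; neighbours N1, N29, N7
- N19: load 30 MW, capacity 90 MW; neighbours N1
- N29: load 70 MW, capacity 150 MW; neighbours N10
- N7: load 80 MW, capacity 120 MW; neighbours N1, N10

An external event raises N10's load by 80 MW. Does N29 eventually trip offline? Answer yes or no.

Round 1 — N10 at 170 > 160. N10 trips offline.
  N10 sheds 170 MW to N1, N29, N7: 56 each (2 lost).
    N1: 50+56 = 106 ≤ 130
    N29: 70+56 = 126 ≤ 150
    N7: 80+56 = 136 > 120
Round 2 — N7 trips offline.
  N7 sheds 136 MW to N1: 136 each.
    N1: 106+136 = 242 > 130
Round 3 — N1 trips offline.
  N1 sheds 242 MW to N19: 242 each.
    N19: 30+242 = 272 > 90
Round 4 — N19 trips offline.
  N19 sheds 272 MW: no online neighbours, lost.
No further trips.

no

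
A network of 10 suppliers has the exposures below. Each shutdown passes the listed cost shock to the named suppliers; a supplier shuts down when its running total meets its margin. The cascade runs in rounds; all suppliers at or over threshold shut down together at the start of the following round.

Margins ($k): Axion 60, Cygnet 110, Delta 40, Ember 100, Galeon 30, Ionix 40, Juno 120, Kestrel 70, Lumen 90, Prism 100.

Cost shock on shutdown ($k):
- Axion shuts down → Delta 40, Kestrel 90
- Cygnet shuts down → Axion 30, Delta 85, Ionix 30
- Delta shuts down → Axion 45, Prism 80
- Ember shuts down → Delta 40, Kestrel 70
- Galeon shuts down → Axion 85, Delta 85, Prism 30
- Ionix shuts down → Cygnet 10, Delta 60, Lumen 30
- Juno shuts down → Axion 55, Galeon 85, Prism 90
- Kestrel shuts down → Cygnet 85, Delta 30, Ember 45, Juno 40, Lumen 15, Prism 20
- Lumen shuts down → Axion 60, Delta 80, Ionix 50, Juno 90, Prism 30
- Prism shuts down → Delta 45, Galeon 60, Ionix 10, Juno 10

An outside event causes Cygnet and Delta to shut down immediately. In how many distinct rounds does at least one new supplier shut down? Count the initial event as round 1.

Round 1 — Cygnet, Delta shut down (initial).
  Axion: +30+45 → 75 ≥ 60
  Ionix: +30 → 30 < 40
  Prism: +80 → 80 < 100
Round 2 — Axion shuts down.
  Kestrel: +90 → 90 ≥ 70
Round 3 — Kestrel shuts down.
  Ember: +45 → 45 < 100
  Juno: +40 → 40 < 120
  Lumen: +15 → 15 < 90
  Prism: +20 → 100 ≥ 100
Round 4 — Prism shuts down.
  Galeon: +60 → 60 ≥ 30
  Ionix: +10 → 40 ≥ 40
  Juno: +10 → 50 < 120
Round 5 — Galeon, Ionix shut down.
  Lumen: +30 → 45 < 90
No further shutdowns.

5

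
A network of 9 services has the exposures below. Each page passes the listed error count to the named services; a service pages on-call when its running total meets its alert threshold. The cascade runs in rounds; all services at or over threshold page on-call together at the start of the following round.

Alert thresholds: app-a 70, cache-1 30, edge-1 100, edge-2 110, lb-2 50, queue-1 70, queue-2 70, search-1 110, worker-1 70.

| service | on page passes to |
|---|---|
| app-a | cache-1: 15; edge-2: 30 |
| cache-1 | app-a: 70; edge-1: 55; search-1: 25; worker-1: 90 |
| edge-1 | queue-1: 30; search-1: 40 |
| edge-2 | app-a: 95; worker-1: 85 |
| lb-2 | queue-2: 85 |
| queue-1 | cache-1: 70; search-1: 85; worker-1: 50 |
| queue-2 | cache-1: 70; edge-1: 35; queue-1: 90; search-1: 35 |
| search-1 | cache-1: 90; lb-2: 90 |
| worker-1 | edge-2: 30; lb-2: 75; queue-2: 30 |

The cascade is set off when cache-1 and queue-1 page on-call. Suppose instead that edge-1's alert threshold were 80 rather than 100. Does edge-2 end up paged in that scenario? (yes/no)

no

With edge-1's alert threshold at 80:
Round 1 — cache-1, queue-1 page on-call (initial).
  app-a: +70 → 70 ≥ 70
  edge-1: +55 → 55 < 80
  search-1: +25+85 → 110 ≥ 110
  worker-1: +90+50 → 140 ≥ 70
Round 2 — app-a, search-1, worker-1 page on-call.
  edge-2: +30+30 → 60 < 110
  lb-2: +90+75 → 165 ≥ 50
  queue-2: +30 → 30 < 70
Round 3 — lb-2 pages on-call.
  queue-2: +85 → 115 ≥ 70
Round 4 — queue-2 pages on-call.
  edge-1: +35 → 90 ≥ 80
Round 5 — edge-1 pages on-call.
No further pages.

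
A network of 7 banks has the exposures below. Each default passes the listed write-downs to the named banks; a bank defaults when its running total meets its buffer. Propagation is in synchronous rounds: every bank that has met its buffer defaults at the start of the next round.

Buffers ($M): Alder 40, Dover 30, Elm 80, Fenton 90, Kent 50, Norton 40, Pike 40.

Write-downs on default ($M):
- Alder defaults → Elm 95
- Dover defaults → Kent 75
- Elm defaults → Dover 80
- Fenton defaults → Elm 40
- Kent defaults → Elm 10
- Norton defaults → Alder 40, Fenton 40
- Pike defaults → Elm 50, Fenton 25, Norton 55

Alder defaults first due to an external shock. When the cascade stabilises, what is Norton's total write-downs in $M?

0

Round 1 — Alder defaults (initial).
  Elm: +95 → 95 ≥ 80
Round 2 — Elm defaults.
  Dover: +80 → 80 ≥ 30
Round 3 — Dover defaults.
  Kent: +75 → 75 ≥ 50
Round 4 — Kent defaults.
No further defaults.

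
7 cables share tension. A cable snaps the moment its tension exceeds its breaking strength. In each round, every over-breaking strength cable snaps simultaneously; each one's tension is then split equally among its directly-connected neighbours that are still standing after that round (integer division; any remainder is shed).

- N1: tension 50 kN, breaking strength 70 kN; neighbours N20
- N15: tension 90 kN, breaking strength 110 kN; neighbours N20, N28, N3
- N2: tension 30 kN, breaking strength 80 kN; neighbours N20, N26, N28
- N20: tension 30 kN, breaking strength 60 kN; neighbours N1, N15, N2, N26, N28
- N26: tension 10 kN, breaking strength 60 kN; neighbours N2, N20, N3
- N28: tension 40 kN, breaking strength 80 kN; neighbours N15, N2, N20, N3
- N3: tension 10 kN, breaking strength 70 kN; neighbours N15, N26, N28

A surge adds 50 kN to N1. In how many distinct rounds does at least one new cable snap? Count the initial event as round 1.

Round 1 — N1 at 100 > 70. N1 snaps.
  N1 sheds 100 kN to N20: 100 each.
    N20: 30+100 = 130 > 60
Round 2 — N20 snaps.
  N20 sheds 130 kN to N15, N2, N26, N28: 32 each (2 lost).
    N15: 90+32 = 122 > 110
    N2: 30+32 = 62 ≤ 80
    N26: 10+32 = 42 ≤ 60
    N28: 40+32 = 72 ≤ 80
Round 3 — N15 snaps.
  N15 sheds 122 kN to N28, N3: 61 each.
    N28: 72+61 = 133 > 80
    N3: 10+61 = 71 > 70
Round 4 — N28, N3 snap.
  N28 sheds 133 kN to N2: 133 each.
    N2: 62+133 = 195 > 80
  N3 sheds 71 kN to N26: 71 each.
    N26: 42+71 = 113 > 60
Round 5 — N2, N26 snap.
  N2 sheds 195 kN: no online neighbours, lost.
  N26 sheds 113 kN: no online neighbours, lost.
No further breaks.

5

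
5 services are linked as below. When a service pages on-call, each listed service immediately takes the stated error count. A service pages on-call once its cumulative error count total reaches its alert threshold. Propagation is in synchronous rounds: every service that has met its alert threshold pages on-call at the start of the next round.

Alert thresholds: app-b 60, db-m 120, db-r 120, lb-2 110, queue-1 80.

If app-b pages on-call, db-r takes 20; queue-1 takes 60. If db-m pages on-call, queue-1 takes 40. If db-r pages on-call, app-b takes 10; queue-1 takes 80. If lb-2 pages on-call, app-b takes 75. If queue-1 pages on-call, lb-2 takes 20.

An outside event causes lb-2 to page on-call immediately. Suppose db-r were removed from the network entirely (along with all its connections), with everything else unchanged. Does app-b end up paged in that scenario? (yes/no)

yes

With db-r removed:
Round 1 — lb-2 pages on-call (initial).
  app-b: +75 → 75 ≥ 60
Round 2 — app-b pages on-call.
  queue-1: +60 → 60 < 80
No further pages.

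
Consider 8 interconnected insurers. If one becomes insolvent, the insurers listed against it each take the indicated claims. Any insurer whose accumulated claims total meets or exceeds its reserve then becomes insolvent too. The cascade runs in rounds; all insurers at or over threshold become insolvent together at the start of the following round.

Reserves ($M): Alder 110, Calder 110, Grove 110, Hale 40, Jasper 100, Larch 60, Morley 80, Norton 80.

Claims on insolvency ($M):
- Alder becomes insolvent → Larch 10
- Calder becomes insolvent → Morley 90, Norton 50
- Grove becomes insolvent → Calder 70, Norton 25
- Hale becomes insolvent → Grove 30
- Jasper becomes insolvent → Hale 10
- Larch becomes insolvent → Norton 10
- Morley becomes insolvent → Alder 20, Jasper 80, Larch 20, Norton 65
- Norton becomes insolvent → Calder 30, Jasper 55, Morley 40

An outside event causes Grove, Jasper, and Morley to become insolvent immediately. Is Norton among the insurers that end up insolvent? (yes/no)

Round 1 — Grove, Jasper, Morley become insolvent (initial).
  Alder: +20 → 20 < 110
  Calder: +70 → 70 < 110
  Hale: +10 → 10 < 40
  Larch: +20 → 20 < 60
  Norton: +25+65 → 90 ≥ 80
Round 2 — Norton becomes insolvent.
  Calder: +30 → 100 < 110
No further insolvencies.

yes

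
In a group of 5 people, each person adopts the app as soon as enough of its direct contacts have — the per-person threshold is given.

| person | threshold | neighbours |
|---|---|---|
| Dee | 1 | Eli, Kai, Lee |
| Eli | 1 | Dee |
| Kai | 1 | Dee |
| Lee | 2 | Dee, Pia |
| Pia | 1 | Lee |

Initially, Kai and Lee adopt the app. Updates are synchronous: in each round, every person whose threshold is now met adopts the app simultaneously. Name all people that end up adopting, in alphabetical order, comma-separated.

Dee, Eli, Kai, Lee, Pia

Round 1 — Kai, Lee adopt the app (initial).
Round 2 — checking thresholds:
  Dee: 2 of 3 neighbours ≥ 1, adopts the app.
  Pia: 1 of 1 neighbours ≥ 1, adopts the app.
Round 3 — checking thresholds:
  Eli: 1 of 1 neighbours ≥ 1, adopts the app.
Round 4 — no new adoptions; cascade stops.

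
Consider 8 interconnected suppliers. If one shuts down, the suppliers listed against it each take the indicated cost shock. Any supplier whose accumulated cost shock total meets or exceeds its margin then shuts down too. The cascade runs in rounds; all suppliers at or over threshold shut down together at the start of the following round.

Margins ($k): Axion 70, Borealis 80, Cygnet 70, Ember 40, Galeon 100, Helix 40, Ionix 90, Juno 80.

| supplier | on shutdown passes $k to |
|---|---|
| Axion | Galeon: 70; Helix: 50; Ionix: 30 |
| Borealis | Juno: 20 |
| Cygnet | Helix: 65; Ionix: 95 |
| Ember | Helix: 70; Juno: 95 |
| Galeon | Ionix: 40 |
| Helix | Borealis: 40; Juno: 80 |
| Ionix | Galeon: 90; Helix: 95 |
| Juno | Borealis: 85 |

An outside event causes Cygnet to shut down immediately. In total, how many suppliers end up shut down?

5

Round 1 — Cygnet shuts down (initial).
  Helix: +65 → 65 ≥ 40
  Ionix: +95 → 95 ≥ 90
Round 2 — Helix, Ionix shut down.
  Borealis: +40 → 40 < 80
  Galeon: +90 → 90 < 100
  Juno: +80 → 80 ≥ 80
Round 3 — Juno shuts down.
  Borealis: +85 → 125 ≥ 80
Round 4 — Borealis shuts down.
No further shutdowns.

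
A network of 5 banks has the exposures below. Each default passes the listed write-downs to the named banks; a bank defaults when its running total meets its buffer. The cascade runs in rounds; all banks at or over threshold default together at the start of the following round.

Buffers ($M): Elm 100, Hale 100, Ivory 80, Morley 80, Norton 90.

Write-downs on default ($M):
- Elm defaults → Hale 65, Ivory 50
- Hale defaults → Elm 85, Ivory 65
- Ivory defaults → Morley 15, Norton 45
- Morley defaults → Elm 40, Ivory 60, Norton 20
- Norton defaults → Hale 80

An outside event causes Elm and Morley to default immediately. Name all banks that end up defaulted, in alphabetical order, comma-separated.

Round 1 — Elm, Morley default (initial).
  Hale: +65 → 65 < 100
  Ivory: +50+60 → 110 ≥ 80
  Norton: +20 → 20 < 90
Round 2 — Ivory defaults.
  Norton: +45 → 65 < 90
No further defaults.

Elm, Ivory, Morley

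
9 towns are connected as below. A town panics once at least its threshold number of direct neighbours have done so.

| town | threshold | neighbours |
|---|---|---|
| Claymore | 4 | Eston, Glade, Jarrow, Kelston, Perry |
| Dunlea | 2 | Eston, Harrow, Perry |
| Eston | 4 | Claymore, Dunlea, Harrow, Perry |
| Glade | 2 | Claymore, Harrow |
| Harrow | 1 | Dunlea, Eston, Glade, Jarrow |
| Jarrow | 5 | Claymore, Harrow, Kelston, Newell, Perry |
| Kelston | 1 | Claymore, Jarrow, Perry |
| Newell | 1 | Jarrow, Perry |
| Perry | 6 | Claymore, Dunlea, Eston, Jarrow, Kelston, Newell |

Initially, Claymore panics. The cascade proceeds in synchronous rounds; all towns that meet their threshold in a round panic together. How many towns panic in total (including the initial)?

Round 1 — Claymore panics (initial).
Round 2 — checking thresholds:
  Eston: 1 of 4 neighbours < 4, holds.
  Glade: 1 of 2 neighbours < 2, holds.
  Jarrow: 1 of 5 neighbours < 5, holds.
  Kelston: 1 of 3 neighbours ≥ 1, panics.
  Perry: 1 of 6 neighbours < 6, holds.
Round 3 — no new panics; cascade stops.

2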